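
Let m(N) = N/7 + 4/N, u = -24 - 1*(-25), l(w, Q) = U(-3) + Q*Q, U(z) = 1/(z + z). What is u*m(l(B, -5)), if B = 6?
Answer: 23209/6258 ≈ 3.7087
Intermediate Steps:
U(z) = 1/(2*z)
l(w, Q) = -1/6 + Q**2 (l(w, Q) = (1/2)/(-3) + Q*Q = (1/2)*(-1/3) + Q**2 = -1/6 + Q**2)
u = 1 (u = -24 + 25 = 1)
m(N) = 4/N + N/7 (m(N) = N*(1/7) + 4/N = N/7 + 4/N = 4/N + N/7)
u*m(l(B, -5)) = 1*(4/(-1/6 + (-5)**2) + (-1/6 + (-5)**2)/7) = 1*(4/(-1/6 + 25) + (-1/6 + 25)/7) = 1*(4/(149/6) + (1/7)*(149/6)) = 1*(4*(6/149) + 149/42) = 1*(24/149 + 149/42) = 1*(23209/6258) = 23209/6258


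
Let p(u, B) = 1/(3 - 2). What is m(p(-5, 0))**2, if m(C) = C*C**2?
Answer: 1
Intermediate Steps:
p(u, B) = 1 (p(u, B) = 1/1 = 1)
m(C) = C**3
m(p(-5, 0))**2 = (1**3)**2 = 1**2 = 1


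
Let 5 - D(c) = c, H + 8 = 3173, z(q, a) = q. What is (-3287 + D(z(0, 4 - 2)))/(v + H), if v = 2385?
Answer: -547/925 ≈ -0.59135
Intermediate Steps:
H = 3165 (H = -8 + 3173 = 3165)
D(c) = 5 - c
(-3287 + D(z(0, 4 - 2)))/(v + H) = (-3287 + (5 - 1*0))/(2385 + 3165) = (-3287 + (5 + 0))/5550 = (-3287 + 5)*(1/5550) = -3282*1/5550 = -547/925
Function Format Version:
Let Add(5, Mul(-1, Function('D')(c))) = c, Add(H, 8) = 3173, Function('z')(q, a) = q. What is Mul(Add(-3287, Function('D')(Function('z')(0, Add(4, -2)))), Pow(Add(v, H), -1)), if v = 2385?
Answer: Rational(-547, 925) ≈ -0.59135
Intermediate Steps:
H = 3165 (H = Add(-8, 3173) = 3165)
Function('D')(c) = Add(5, Mul(-1, c))
Mul(Add(-3287, Function('D')(Function('z')(0, Add(4, -2)))), Pow(Add(v, H), -1)) = Mul(Add(-3287, Add(5, Mul(-1, 0))), Pow(Add(2385, 3165), -1)) = Mul(Add(-3287, Add(5, 0)), Pow(5550, -1)) = Mul(Add(-3287, 5), Rational(1, 5550)) = Mul(-3282, Rational(1, 5550)) = Rational(-547, 925)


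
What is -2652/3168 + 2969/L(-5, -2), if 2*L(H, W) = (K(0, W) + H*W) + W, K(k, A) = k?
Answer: 195733/264 ≈ 741.41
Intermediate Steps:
L(H, W) = W/2 + H*W/2 (L(H, W) = ((0 + H*W) + W)/2 = (H*W + W)/2 = (W + H*W)/2 = W/2 + H*W/2)
-2652/3168 + 2969/L(-5, -2) = -2652/3168 + 2969/(((1/2)*(-2)*(1 - 5))) = -2652*1/3168 + 2969/(((1/2)*(-2)*(-4))) = -221/264 + 2969/4 = 195733/264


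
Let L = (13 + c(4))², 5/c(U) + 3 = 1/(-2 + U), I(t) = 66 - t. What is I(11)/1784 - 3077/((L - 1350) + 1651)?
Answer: -2733079/376424 ≈ -7.2606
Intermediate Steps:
c(U) = 5/(-3 + 1/(-2 + U))
L = 121 (L = (13 + 5*(2 - 1*4)/(-7 + 3*4))² = (13 + 5*(2 - 4)/(-7 + 12))² = (13 + 5*(-2)/5)² = (13 + 5*(⅕)*(-2))² = (13 - 2)² = 11² = 121)
I(11)/1784 - 3077/((L - 1350) + 1651) = (66 - 1*11)/1784 - 3077/((121 - 1350) + 1651) = (66 - 11)*(1/1784) - 3077/(-1229 + 1651) = 55*(1/1784) - 3077/422 = 55/1784 - 3077*1/422 = 55/1784 - 3077/422 = -2733079/376424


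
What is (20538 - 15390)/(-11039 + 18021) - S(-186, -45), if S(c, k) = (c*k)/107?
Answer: -28944252/373537 ≈ -77.487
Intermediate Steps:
S(c, k) = c*k/107 (S(c, k) = (c*k)*(1/107) = c*k/107)
(20538 - 15390)/(-11039 + 18021) - S(-186, -45) = (20538 - 15390)/(-11039 + 18021) - (-186)*(-45)/107 = 5148/6982 - 1*8370/107 = 5148*(1/6982) - 8370/107 = 2574/3491 - 8370/107 = -28944252/373537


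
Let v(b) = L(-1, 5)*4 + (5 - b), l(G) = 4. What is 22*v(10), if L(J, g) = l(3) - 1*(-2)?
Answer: 418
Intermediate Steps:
L(J, g) = 6 (L(J, g) = 4 - 1*(-2) = 4 + 2 = 6)
v(b) = 29 - b (v(b) = 6*4 + (5 - b) = 24 + (5 - b) = 29 - b)
22*v(10) = 22*(29 - 1*10) = 22*(29 - 10) = 22*19 = 418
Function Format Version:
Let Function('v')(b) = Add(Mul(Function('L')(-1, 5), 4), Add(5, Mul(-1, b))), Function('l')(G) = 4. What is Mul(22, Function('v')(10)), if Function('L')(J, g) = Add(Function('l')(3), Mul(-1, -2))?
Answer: 418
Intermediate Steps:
Function('L')(J, g) = 6 (Function('L')(J, g) = Add(4, Mul(-1, -2)) = Add(4, 2) = 6)
Function('v')(b) = Add(29, Mul(-1, b)) (Function('v')(b) = Add(Mul(6, 4), Add(5, Mul(-1, b))) = Add(24, Add(5, Mul(-1, b))) = Add(29, Mul(-1, b)))
Mul(22, Function('v')(10)) = Mul(22, Add(29, Mul(-1, 10))) = Mul(22, Add(29, -10)) = Mul(22, 19) = 418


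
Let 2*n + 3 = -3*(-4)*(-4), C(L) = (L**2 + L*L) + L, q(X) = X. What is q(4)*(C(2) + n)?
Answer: -62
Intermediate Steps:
C(L) = L + 2*L**2 (C(L) = (L**2 + L**2) + L = 2*L**2 + L = L + 2*L**2)
n = -51/2 (n = -3/2 + (-3*(-4)*(-4))/2 = -3/2 + (12*(-4))/2 = -3/2 + (1/2)*(-48) = -3/2 - 24 = -51/2 ≈ -25.500)
q(4)*(C(2) + n) = 4*(2*(1 + 2*2) - 51/2) = 4*(2*(1 + 4) - 51/2) = 4*(2*5 - 51/2) = 4*(10 - 51/2) = 4*(-31/2) = -62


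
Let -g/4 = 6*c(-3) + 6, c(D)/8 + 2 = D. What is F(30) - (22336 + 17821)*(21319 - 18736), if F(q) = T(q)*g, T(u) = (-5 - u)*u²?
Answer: -133209531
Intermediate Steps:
c(D) = -16 + 8*D
g = 936 (g = -4*(6*(-16 + 8*(-3)) + 6) = -4*(6*(-16 - 24) + 6) = -4*(6*(-40) + 6) = -4*(-240 + 6) = -4*(-234) = 936)
T(u) = u²*(-5 - u)
F(q) = 936*q²*(-5 - q) (F(q) = (q²*(-5 - q))*936 = 936*q²*(-5 - q))
F(30) - (22336 + 17821)*(21319 - 18736) = 936*30²*(-5 - 1*30) - (22336 + 17821)*(21319 - 18736) = 936*900*(-5 - 30) - 40157*2583 = 936*900*(-35) - 1*103725531 = -29484000 - 103725531 = -133209531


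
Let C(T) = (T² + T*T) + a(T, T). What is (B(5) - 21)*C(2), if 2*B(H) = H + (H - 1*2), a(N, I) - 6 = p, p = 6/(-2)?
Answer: -187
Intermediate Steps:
p = -3 (p = 6*(-½) = -3)
a(N, I) = 3 (a(N, I) = 6 - 3 = 3)
C(T) = 3 + 2*T² (C(T) = (T² + T*T) + 3 = (T² + T²) + 3 = 2*T² + 3 = 3 + 2*T²)
B(H) = -1 + H (B(H) = (H + (H - 1*2))/2 = (H + (H - 2))/2 = (H + (-2 + H))/2 = (-2 + 2*H)/2 = -1 + H)
(B(5) - 21)*C(2) = ((-1 + 5) - 21)*(3 + 2*2²) = (4 - 21)*(3 + 2*4) = -17*(3 + 8) = -17*11 = -187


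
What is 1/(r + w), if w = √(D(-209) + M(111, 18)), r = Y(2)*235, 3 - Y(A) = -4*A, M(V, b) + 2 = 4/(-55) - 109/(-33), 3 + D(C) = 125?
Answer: 426525/1102546792 - √3354945/1102546792 ≈ 0.00038519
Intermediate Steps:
D(C) = 122 (D(C) = -3 + 125 = 122)
M(V, b) = 203/165 (M(V, b) = -2 + (4/(-55) - 109/(-33)) = -2 + (4*(-1/55) - 109*(-1/33)) = -2 + (-4/55 + 109/33) = -2 + 533/165 = 203/165)
Y(A) = 3 + 4*A (Y(A) = 3 - (-4)*A = 3 + 4*A)
r = 2585 (r = (3 + 4*2)*235 = (3 + 8)*235 = 11*235 = 2585)
w = √3354945/165 (w = √(122 + 203/165) = √(20333/165) = √3354945/165 ≈ 11.101)
1/(r + w) = 1/(2585 + √3354945/165)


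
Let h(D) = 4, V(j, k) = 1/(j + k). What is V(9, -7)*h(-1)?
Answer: 2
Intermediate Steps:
V(9, -7)*h(-1) = 4/(9 - 7) = 4/2 = (1/2)*4 = 2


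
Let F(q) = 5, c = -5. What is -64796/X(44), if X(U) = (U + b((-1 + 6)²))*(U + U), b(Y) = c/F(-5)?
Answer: -16199/946 ≈ -17.124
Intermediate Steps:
b(Y) = -1 (b(Y) = -5/5 = -5*⅕ = -1)
X(U) = 2*U*(-1 + U) (X(U) = (U - 1)*(U + U) = (-1 + U)*(2*U) = 2*U*(-1 + U))
-64796/X(44) = -64796*1/(88*(-1 + 44)) = -64796/(2*44*43) = -64796/3784 = -64796*1/3784 = -16199/946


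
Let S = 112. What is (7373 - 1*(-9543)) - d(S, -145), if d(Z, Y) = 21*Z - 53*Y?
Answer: 6879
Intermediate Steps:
d(Z, Y) = -53*Y + 21*Z
(7373 - 1*(-9543)) - d(S, -145) = (7373 - 1*(-9543)) - (-53*(-145) + 21*112) = (7373 + 9543) - (7685 + 2352) = 16916 - 1*10037 = 16916 - 10037 = 6879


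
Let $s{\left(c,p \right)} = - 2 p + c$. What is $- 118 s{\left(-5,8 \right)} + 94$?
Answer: $2572$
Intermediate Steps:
$s{\left(c,p \right)} = c - 2 p$
$- 118 s{\left(-5,8 \right)} + 94 = - 118 \left(-5 - 16\right) + 94 = \left(-118\right) \left(-21\right) + 94 = 2478 + 94 = 2572$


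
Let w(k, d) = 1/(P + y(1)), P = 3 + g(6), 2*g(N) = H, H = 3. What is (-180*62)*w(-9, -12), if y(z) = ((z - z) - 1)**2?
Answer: -22320/11 ≈ -2029.1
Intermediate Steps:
g(N) = 3/2 (g(N) = (1/2)*3 = 3/2)
y(z) = 1 (y(z) = (0 - 1)**2 = (-1)**2 = 1)
P = 9/2 (P = 3 + 3/2 = 9/2 ≈ 4.5000)
w(k, d) = 2/11 (w(k, d) = 1/(9/2 + 1) = 1/(11/2) = 2/11)
(-180*62)*w(-9, -12) = -180*62*(2/11) = -11160*2/11 = -22320/11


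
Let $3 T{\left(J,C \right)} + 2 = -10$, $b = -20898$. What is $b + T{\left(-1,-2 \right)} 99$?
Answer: $-21294$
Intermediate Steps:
$T{\left(J,C \right)} = -4$ ($T{\left(J,C \right)} = - \frac{2}{3} + \frac{1}{3} \left(-10\right) = - \frac{2}{3} - \frac{10}{3} = -4$)
$b + T{\left(-1,-2 \right)} 99 = -20898 - 396 = -21294$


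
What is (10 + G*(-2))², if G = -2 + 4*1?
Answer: 36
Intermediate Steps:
G = 2 (G = -2 + 4 = 2)
(10 + G*(-2))² = (10 + 2*(-2))² = (10 - 4)² = 6² = 36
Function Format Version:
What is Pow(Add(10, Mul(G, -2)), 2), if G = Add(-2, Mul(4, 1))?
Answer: 36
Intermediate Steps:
G = 2 (G = Add(-2, 4) = 2)
Pow(Add(10, Mul(G, -2)), 2) = Pow(Add(10, Mul(2, -2)), 2) = Pow(Add(10, -4), 2) = Pow(6, 2) = 36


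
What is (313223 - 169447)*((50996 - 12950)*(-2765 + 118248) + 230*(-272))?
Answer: 631694759532608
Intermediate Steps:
(313223 - 169447)*((50996 - 12950)*(-2765 + 118248) + 230*(-272)) = 143776*(38046*115483 - 62560) = 143776*(4393666218 - 62560) = 143776*4393603658 = 631694759532608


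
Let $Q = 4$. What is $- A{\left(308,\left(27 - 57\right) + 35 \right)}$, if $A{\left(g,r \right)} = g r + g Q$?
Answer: $-2772$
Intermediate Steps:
$A{\left(g,r \right)} = 4 g + g r$ ($A{\left(g,r \right)} = g r + g 4 = g r + 4 g = 4 g + g r$)
$- A{\left(308,\left(27 - 57\right) + 35 \right)} = - 308 \left(4 + \left(\left(27 - 57\right) + 35\right)\right) = - 308 \left(4 + \left(-30 + 35\right)\right) = - 308 \left(4 + 5\right) = - 308 \cdot 9 = \left(-1\right) 2772 = -2772$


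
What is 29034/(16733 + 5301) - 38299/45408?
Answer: 237247853/500259936 ≈ 0.47425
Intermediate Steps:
29034/(16733 + 5301) - 38299/45408 = 29034/22034 - 38299*1/45408 = 29034*(1/22034) - 38299/45408 = 14517/11017 - 38299/45408 = 237247853/500259936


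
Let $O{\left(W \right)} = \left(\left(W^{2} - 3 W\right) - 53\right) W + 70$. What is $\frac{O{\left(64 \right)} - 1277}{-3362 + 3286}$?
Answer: $- \frac{245257}{76} \approx -3227.1$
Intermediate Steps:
$O{\left(W \right)} = 70 + W \left(-53 + W^{2} - 3 W\right)$ ($O{\left(W \right)} = \left(-53 + W^{2} - 3 W\right) W + 70 = W \left(-53 + W^{2} - 3 W\right) + 70 = 70 + W \left(-53 + W^{2} - 3 W\right)$)
$\frac{O{\left(64 \right)} - 1277}{-3362 + 3286} = \frac{\left(70 + 64^{3} - 3392 - 3 \cdot 64^{2}\right) - 1277}{-3362 + 3286} = \frac{\left(70 + 262144 - 3392 - 12288\right) - 1277}{-76} = \left(\left(70 + 262144 - 3392 - 12288\right) - 1277\right) \left(- \frac{1}{76}\right) = \left(246534 - 1277\right) \left(- \frac{1}{76}\right) = 245257 \left(- \frac{1}{76}\right) = - \frac{245257}{76}$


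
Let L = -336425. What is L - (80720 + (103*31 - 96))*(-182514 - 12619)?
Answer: 16355126236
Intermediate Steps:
L - (80720 + (103*31 - 96))*(-182514 - 12619) = -336425 - (80720 + (103*31 - 96))*(-182514 - 12619) = -336425 - (80720 + (3193 - 96))*(-195133) = -336425 - (80720 + 3097)*(-195133) = -336425 - 83817*(-195133) = -336425 - 1*(-16355462661) = -336425 + 16355462661 = 16355126236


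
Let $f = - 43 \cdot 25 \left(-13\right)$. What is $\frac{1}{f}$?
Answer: $\frac{1}{13975} \approx 7.1556 \cdot 10^{-5}$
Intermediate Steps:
$f = 13975$ ($f = \left(-43\right) \left(-325\right) = 13975$)
$\frac{1}{f} = \frac{1}{13975}$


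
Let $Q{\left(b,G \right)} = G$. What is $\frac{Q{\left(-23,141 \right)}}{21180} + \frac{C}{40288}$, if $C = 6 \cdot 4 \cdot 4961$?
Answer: $\frac{6581917}{2222135} \approx 2.962$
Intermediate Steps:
$C = 119064$ ($C = 24 \cdot 4961 = 119064$)
$\frac{Q{\left(-23,141 \right)}}{21180} + \frac{C}{40288} = \frac{141}{21180} + \frac{119064}{40288} = 141 \cdot \frac{1}{21180} + 119064 \cdot \frac{1}{40288} = \frac{47}{7060} + \frac{14883}{5036} = \frac{6581917}{2222135}$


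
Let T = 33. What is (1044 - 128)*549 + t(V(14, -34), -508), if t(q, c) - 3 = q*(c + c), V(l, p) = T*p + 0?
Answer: 1642839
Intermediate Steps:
V(l, p) = 33*p (V(l, p) = 33*p + 0 = 33*p)
t(q, c) = 3 + 2*c*q (t(q, c) = 3 + q*(c + c) = 3 + q*(2*c) = 3 + 2*c*q)
(1044 - 128)*549 + t(V(14, -34), -508) = (1044 - 128)*549 + (3 + 2*(-508)*(33*(-34))) = 916*549 + (3 + 2*(-508)*(-1122)) = 502884 + (3 + 1139952) = 502884 + 1139955 = 1642839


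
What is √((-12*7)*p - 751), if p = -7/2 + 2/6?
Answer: I*√485 ≈ 22.023*I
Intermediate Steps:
p = -19/6 (p = -7*½ + 2*(⅙) = -7/2 + ⅓ = -19/6 ≈ -3.1667)
√((-12*7)*p - 751) = √(-12*7*(-19/6) - 751) = √(-84*(-19/6) - 751) = √(266 - 751) = √(-485) = I*√485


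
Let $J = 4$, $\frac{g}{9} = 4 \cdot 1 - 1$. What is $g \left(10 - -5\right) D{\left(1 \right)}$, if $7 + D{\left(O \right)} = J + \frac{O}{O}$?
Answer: $-810$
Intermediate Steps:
$g = 27$ ($g = 9 \left(4 \cdot 1 - 1\right) = 9 \left(4 - 1\right) = 9 \cdot 3 = 27$)
$D{\left(O \right)} = -2$ ($D{\left(O \right)} = -7 + \left(4 + \frac{O}{O}\right) = -7 + \left(4 + 1\right) = -7 + 5 = -2$)
$g \left(10 - -5\right) D{\left(1 \right)} = 27 \left(10 - -5\right) \left(-2\right) = 27 \left(10 + 5\right) \left(-2\right) = 27 \cdot 15 \left(-2\right) = 405 \left(-2\right) = -810$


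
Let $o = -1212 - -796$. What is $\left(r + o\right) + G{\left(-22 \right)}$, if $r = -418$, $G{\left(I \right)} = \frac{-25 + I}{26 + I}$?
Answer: $- \frac{3383}{4} \approx -845.75$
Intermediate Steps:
$G{\left(I \right)} = \frac{-25 + I}{26 + I}$
$o = -416$ ($o = -1212 + 796 = -416$)
$\left(r + o\right) + G{\left(-22 \right)} = \left(-418 - 416\right) + \frac{-25 - 22}{26 - 22} = -834 + \frac{1}{4} \left(-47\right) = -834 - \frac{47}{4} = - \frac{3383}{4}$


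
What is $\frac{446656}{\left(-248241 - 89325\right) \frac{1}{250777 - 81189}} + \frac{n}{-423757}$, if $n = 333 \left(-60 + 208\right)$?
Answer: $- \frac{16049274515663420}{71522977731} \approx -2.2439 \cdot 10^{5}$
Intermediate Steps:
$n = 49284$ ($n = 333 \cdot 148 = 49284$)
$\frac{446656}{\left(-248241 - 89325\right) \frac{1}{250777 - 81189}} + \frac{n}{-423757} = \frac{446656}{\left(-248241 - 89325\right) \frac{1}{250777 - 81189}} + \frac{49284}{-423757} = \frac{446656}{\left(-337566\right) \frac{1}{169588}} + 49284 \left(- \frac{1}{423757}\right) = \frac{446656}{\left(-337566\right) \frac{1}{169588}} - \frac{49284}{423757} = \frac{446656}{- \frac{168783}{84794}} - \frac{49284}{423757} = 446656 \left(- \frac{84794}{168783}\right) - \frac{49284}{423757} = - \frac{37873748864}{168783} - \frac{49284}{423757} = - \frac{16049274515663420}{71522977731}$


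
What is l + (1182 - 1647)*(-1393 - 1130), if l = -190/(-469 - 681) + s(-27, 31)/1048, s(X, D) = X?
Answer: 141393478207/120520 ≈ 1.1732e+6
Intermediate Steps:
l = 16807/120520 (l = -190/(-469 - 681) - 27/1048 = -190/(-1150) - 27*1/1048 = -190*(-1/1150) - 27/1048 = 19/115 - 27/1048 = 16807/120520 ≈ 0.13945)
l + (1182 - 1647)*(-1393 - 1130) = 16807/120520 + (1182 - 1647)*(-1393 - 1130) = 16807/120520 - 465*(-2523) = 16807/120520 + 1173195 = 141393478207/120520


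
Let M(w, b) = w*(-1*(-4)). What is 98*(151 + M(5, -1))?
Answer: 16758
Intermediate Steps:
M(w, b) = 4*w (M(w, b) = w*4 = 4*w)
98*(151 + M(5, -1)) = 98*(151 + 4*5) = 98*(151 + 20) = 98*171 = 16758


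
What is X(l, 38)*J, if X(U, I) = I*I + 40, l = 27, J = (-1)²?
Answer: 1484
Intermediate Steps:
J = 1
X(U, I) = 40 + I² (X(U, I) = I² + 40 = 40 + I²)
X(l, 38)*J = (40 + 38²)*1 = (40 + 1444)*1 = 1484*1 = 1484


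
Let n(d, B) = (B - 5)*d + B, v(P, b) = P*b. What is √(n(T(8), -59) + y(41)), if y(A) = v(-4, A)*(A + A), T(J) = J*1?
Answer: I*√14019 ≈ 118.4*I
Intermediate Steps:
T(J) = J
y(A) = -8*A² (y(A) = (-4*A)*(A + A) = (-4*A)*(2*A) = -8*A²)
n(d, B) = B + d*(-5 + B) (n(d, B) = (-5 + B)*d + B = d*(-5 + B) + B = B + d*(-5 + B))
√(n(T(8), -59) + y(41)) = √((-59 - 5*8 - 59*8) - 8*41²) = √((-59 - 40 - 472) - 8*1681) = √(-571 - 13448) = √(-14019) = I*√14019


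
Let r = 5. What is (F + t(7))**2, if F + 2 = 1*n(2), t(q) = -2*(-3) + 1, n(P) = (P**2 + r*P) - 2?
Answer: 289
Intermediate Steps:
n(P) = -2 + P**2 + 5*P (n(P) = (P**2 + 5*P) - 2 = -2 + P**2 + 5*P)
t(q) = 7 (t(q) = 6 + 1 = 7)
F = 10 (F = -2 + 1*(-2 + 2**2 + 5*2) = -2 + 1*(-2 + 4 + 10) = -2 + 1*12 = -2 + 12 = 10)
(F + t(7))**2 = (10 + 7)**2 = 17**2 = 289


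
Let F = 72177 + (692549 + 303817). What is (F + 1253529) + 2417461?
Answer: 4739533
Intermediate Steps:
F = 1068543 (F = 72177 + 996366 = 1068543)
(F + 1253529) + 2417461 = (1068543 + 1253529) + 2417461 = 2322072 + 2417461 = 4739533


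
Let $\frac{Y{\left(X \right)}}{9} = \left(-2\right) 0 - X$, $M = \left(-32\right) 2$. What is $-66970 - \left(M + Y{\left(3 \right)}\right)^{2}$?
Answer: $-75251$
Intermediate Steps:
$M = -64$
$Y{\left(X \right)} = - 9 X$ ($Y{\left(X \right)} = 9 \left(\left(-2\right) 0 - X\right) = 9 \left(0 - X\right) = 9 \left(- X\right) = - 9 X$)
$-66970 - \left(M + Y{\left(3 \right)}\right)^{2} = -66970 - \left(-64 - 27\right)^{2} = -66970 - \left(-91\right)^{2} = -66970 - 8281 = -75251$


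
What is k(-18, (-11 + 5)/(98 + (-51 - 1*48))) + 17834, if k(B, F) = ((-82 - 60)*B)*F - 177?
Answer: 32993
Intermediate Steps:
k(B, F) = -177 - 142*B*F (k(B, F) = (-142*B)*F - 177 = -142*B*F - 177 = -177 - 142*B*F)
k(-18, (-11 + 5)/(98 + (-51 - 1*48))) + 17834 = (-177 - 142*(-18)*(-11 + 5)/(98 + (-51 - 1*48))) + 17834 = (-177 - 142*(-18)*(-6/(98 + (-51 - 48)))) + 17834 = (-177 - 142*(-18)*(-6/(98 - 99))) + 17834 = (-177 - 142*(-18)*(-6/(-1))) + 17834 = (-177 - 142*(-18)*(-6*(-1))) + 17834 = (-177 - 142*(-18)*6) + 17834 = (-177 + 15336) + 17834 = 15159 + 17834 = 32993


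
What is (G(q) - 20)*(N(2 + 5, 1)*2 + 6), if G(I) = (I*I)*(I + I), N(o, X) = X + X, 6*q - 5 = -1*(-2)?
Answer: -9085/54 ≈ -168.24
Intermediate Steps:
q = 7/6 (q = 5/6 + (-1*(-2))/6 = 5/6 + (1/6)*2 = 5/6 + 1/3 = 7/6 ≈ 1.1667)
N(o, X) = 2*X
G(I) = 2*I**3 (G(I) = I**2*(2*I) = 2*I**3)
(G(q) - 20)*(N(2 + 5, 1)*2 + 6) = (2*(7/6)**3 - 20)*((2*1)*2 + 6) = (2*(343/216) - 20)*(2*2 + 6) = (343/108 - 20)*(4 + 6) = -1817/108*10 = -9085/54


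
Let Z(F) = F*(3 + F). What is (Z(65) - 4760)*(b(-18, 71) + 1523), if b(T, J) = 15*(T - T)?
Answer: -517820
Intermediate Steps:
b(T, J) = 0 (b(T, J) = 15*0 = 0)
(Z(65) - 4760)*(b(-18, 71) + 1523) = (65*(3 + 65) - 4760)*(0 + 1523) = (65*68 - 4760)*1523 = (4420 - 4760)*1523 = -340*1523 = -517820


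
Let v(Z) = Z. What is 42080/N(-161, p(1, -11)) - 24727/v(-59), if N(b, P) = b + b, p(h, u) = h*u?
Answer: 2739687/9499 ≈ 288.42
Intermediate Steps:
N(b, P) = 2*b
42080/N(-161, p(1, -11)) - 24727/v(-59) = 42080/((2*(-161))) - 24727/(-59) = 42080/(-322) - 24727*(-1/59) = 42080*(-1/322) + 24727/59 = -21040/161 + 24727/59 = 2739687/9499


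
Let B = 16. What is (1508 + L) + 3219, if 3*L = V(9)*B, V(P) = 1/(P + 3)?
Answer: 42547/9 ≈ 4727.4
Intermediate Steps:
V(P) = 1/(3 + P)
L = 4/9 (L = (16/(3 + 9))/3 = (16/12)/3 = ((1/12)*16)/3 = (1/3)*(4/3) = 4/9 ≈ 0.44444)
(1508 + L) + 3219 = (1508 + 4/9) + 3219 = 13576/9 + 3219 = 42547/9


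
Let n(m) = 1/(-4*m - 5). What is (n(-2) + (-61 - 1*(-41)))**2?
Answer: 3481/9 ≈ 386.78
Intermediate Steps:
n(m) = 1/(-5 - 4*m)
(n(-2) + (-61 - 1*(-41)))**2 = (-1/(5 + 4*(-2)) + (-61 - 1*(-41)))**2 = (-1/(5 - 8) + (-61 + 41))**2 = (-1/(-3) - 20)**2 = (-1*(-1/3) - 20)**2 = (1/3 - 20)**2 = (-59/3)**2 = 3481/9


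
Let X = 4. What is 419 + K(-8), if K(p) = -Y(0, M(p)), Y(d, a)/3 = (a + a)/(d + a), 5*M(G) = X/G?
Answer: 413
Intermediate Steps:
M(G) = 4/(5*G) (M(G) = (4/G)/5 = 4/(5*G))
Y(d, a) = 6*a/(a + d) (Y(d, a) = 3*((a + a)/(d + a)) = 3*((2*a)/(a + d)) = 3*(2*a/(a + d)) = 6*a/(a + d))
K(p) = -6 (K(p) = -6*4/(5*p)/(4/(5*p) + 0) = -6*4/(5*p)/(4/(5*p)) = -6*4/(5*p)*5*p/4 = -1*6 = -6)
419 + K(-8) = 419 - 6 = 413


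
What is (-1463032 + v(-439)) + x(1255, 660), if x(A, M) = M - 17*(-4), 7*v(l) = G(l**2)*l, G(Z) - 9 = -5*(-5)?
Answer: -10251054/7 ≈ -1.4644e+6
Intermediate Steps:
G(Z) = 34 (G(Z) = 9 - 5*(-5) = 9 + 25 = 34)
v(l) = 34*l/7 (v(l) = (34*l)/7 = 34*l/7)
x(A, M) = 68 + M (x(A, M) = M + 68 = 68 + M)
(-1463032 + v(-439)) + x(1255, 660) = (-1463032 + (34/7)*(-439)) + (68 + 660) = (-1463032 - 14926/7) + 728 = -10256150/7 + 728 = -10251054/7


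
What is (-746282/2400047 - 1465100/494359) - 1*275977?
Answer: -327446410513828859/1186484834873 ≈ -2.7598e+5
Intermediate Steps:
(-746282/2400047 - 1465100/494359) - 1*275977 = (-746282*1/2400047 - 1465100*1/494359) - 275977 = (-746282/2400047 - 1465100/494359) - 275977 = -3885240082938/1186484834873 - 275977 = -327446410513828859/1186484834873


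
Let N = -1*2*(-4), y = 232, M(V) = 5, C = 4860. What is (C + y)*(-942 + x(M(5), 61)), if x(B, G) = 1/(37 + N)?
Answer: -215844788/45 ≈ -4.7966e+6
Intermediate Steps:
N = 8 (N = -2*(-4) = 8)
x(B, G) = 1/45 (x(B, G) = 1/(37 + 8) = 1/45)
(C + y)*(-942 + x(M(5), 61)) = (4860 + 232)*(-942 + 1/45) = 5092*(-42389/45) = -215844788/45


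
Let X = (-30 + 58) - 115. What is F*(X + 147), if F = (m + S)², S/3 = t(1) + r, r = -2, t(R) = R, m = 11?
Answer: 3840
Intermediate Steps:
S = -3 (S = 3*(1 - 2) = 3*(-1) = -3)
X = -87 (X = 28 - 115 = -87)
F = 64 (F = (11 - 3)² = 8² = 64)
F*(X + 147) = 64*(-87 + 147) = 64*60 = 3840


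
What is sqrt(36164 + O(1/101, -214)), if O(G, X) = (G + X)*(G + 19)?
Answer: 2*sqrt(81853001)/101 ≈ 179.15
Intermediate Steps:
O(G, X) = (19 + G)*(G + X) (O(G, X) = (G + X)*(19 + G) = (19 + G)*(G + X))
sqrt(36164 + O(1/101, -214)) = sqrt(36164 + ((1/101)**2 + 19/101 + 19*(-214) - 214/101)) = sqrt(36164 + ((1/101)**2 + 19*(1/101) - 4066 + (1/101)*(-214))) = sqrt(36164 + (1/10201 + 19/101 - 4066 - 214/101)) = sqrt(36164 - 41496960/10201) = sqrt(327412004/10201) = 2*sqrt(81853001)/101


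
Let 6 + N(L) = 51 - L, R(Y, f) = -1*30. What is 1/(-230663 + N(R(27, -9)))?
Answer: -1/230588 ≈ -4.3367e-6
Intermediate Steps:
R(Y, f) = -30
N(L) = 45 - L (N(L) = -6 + (51 - L) = 45 - L)
1/(-230663 + N(R(27, -9))) = 1/(-230663 + (45 - 1*(-30))) = 1/(-230663 + (45 + 30)) = 1/(-230663 + 75) = 1/(-230588) = -1/230588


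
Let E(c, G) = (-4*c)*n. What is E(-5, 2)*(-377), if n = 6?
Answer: -45240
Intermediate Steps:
E(c, G) = -24*c (E(c, G) = -4*c*6 = -24*c)
E(-5, 2)*(-377) = -24*(-5)*(-377) = 120*(-377) = -45240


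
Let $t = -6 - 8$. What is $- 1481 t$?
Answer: $20734$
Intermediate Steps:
$t = -14$
$- 1481 t = \left(-1481\right) \left(-14\right) = 20734$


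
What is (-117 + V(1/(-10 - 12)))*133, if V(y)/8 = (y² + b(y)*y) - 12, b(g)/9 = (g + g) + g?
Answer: -3420361/121 ≈ -28267.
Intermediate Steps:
b(g) = 27*g (b(g) = 9*((g + g) + g) = 9*(2*g + g) = 9*(3*g) = 27*g)
V(y) = -96 + 224*y² (V(y) = 8*((y² + (27*y)*y) - 12) = 8*((y² + 27*y²) - 12) = 8*(28*y² - 12) = 8*(-12 + 28*y²) = -96 + 224*y²)
(-117 + V(1/(-10 - 12)))*133 = (-117 + (-96 + 224*(1/(-10 - 12))²))*133 = (-117 + (-96 + 224*(1/(-22))²))*133 = (-117 + (-96 + 224*(-1/22)²))*133 = (-117 + (-96 + 224*(1/484)))*133 = (-117 + (-96 + 56/121))*133 = (-117 - 11560/121)*133 = -25717/121*133 = -3420361/121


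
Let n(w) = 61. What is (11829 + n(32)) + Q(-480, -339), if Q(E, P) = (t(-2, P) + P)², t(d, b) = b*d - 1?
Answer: 126134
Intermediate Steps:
t(d, b) = -1 + b*d
Q(E, P) = (-1 - P)² (Q(E, P) = ((-1 + P*(-2)) + P)² = ((-1 - 2*P) + P)² = (-1 - P)²)
(11829 + n(32)) + Q(-480, -339) = (11829 + 61) + (1 - 339)² = 11890 + (-338)² = 11890 + 114244 = 126134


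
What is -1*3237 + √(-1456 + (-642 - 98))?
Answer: -3237 + 6*I*√61 ≈ -3237.0 + 46.862*I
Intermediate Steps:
-1*3237 + √(-1456 + (-642 - 98)) = -3237 + √(-1456 - 740) = -3237 + √(-2196) = -3237 + 6*I*√61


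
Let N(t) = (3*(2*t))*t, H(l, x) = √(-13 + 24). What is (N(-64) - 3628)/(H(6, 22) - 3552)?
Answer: -74407296/12616693 - 20948*√11/12616693 ≈ -5.9030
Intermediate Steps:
H(l, x) = √11
N(t) = 6*t² (N(t) = (6*t)*t = 6*t²)
(N(-64) - 3628)/(H(6, 22) - 3552) = (6*(-64)² - 3628)/(√11 - 3552) = (6*4096 - 3628)/(-3552 + √11) = (24576 - 3628)/(-3552 + √11) = 20948/(-3552 + √11)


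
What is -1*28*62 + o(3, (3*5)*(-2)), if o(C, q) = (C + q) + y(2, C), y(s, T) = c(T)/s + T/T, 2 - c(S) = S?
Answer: -3525/2 ≈ -1762.5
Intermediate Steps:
c(S) = 2 - S
y(s, T) = 1 + (2 - T)/s (y(s, T) = (2 - T)/s + T/T = (2 - T)/s + 1 = 1 + (2 - T)/s)
o(C, q) = 2 + q + C/2 (o(C, q) = (C + q) + (2 + 2 - C)/2 = (C + q) + (4 - C)/2 = (C + q) + (2 - C/2) = 2 + q + C/2)
-1*28*62 + o(3, (3*5)*(-2)) = -1*28*62 + (2 + (3*5)*(-2) + (1/2)*3) = -28*62 + (2 + 15*(-2) + 3/2) = -1736 + (2 - 30 + 3/2) = -1736 - 53/2 = -3525/2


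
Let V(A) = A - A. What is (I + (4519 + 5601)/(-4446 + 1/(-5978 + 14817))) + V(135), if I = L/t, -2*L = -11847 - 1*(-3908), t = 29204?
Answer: -446604269383/208666259704 ≈ -2.1403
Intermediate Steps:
L = 7939/2 (L = -(-11847 - 1*(-3908))/2 = -(-11847 + 3908)/2 = -½*(-7939) = 7939/2 ≈ 3969.5)
V(A) = 0
I = 7939/58408 (I = (7939/2)/29204 = (7939/2)*(1/29204) = 7939/58408 ≈ 0.13592)
(I + (4519 + 5601)/(-4446 + 1/(-5978 + 14817))) + V(135) = (7939/58408 + (4519 + 5601)/(-4446 + 1/(-5978 + 14817))) + 0 = (7939/58408 + 10120/(-4446 + 1/8839)) + 0 = (7939/58408 + 10120/(-39298193/8839)) + 0 = (7939/58408 + 10120*(-8839/39298193)) + 0 = (7939/58408 - 8131880/3572563) + 0 = -446604269383/208666259704 + 0 = -446604269383/208666259704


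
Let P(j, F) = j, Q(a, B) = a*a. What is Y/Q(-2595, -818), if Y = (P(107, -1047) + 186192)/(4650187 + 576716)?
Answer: 186299/35198095474575 ≈ 5.2929e-9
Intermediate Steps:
Q(a, B) = a**2
Y = 186299/5226903 (Y = (107 + 186192)/(4650187 + 576716) = 186299/5226903 ≈ 0.035642)
Y/Q(-2595, -818) = 186299/(5226903*((-2595)**2)) = (186299/5226903)/6734025 = (186299/5226903)*(1/6734025) = 186299/35198095474575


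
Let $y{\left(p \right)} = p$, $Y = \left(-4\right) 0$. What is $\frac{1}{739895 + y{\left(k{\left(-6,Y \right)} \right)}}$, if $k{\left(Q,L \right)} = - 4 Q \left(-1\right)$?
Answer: $\frac{1}{739871} \approx 1.3516 \cdot 10^{-6}$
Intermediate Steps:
$Y = 0$
$k{\left(Q,L \right)} = 4 Q$
$\frac{1}{739895 + y{\left(k{\left(-6,Y \right)} \right)}} = \frac{1}{739895 + 4 \left(-6\right)} = \frac{1}{739895 - 24} = \frac{1}{739871}$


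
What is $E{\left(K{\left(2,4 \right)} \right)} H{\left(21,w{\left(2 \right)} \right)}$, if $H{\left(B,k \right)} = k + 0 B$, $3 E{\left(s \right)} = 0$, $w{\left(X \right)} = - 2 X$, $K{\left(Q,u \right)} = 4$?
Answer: $0$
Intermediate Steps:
$E{\left(s \right)} = 0$ ($E{\left(s \right)} = \frac{1}{3} \cdot 0 = 0$)
$H{\left(B,k \right)} = k$ ($H{\left(B,k \right)} = k + 0 = k$)
$E{\left(K{\left(2,4 \right)} \right)} H{\left(21,w{\left(2 \right)} \right)} = 0 \left(\left(-2\right) 2\right) = 0 \left(-4\right) = 0$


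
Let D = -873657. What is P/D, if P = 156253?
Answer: -156253/873657 ≈ -0.17885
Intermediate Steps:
P/D = 156253/(-873657) = 156253*(-1/873657) = -156253/873657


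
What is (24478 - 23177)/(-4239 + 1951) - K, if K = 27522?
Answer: -62971637/2288 ≈ -27523.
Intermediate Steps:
(24478 - 23177)/(-4239 + 1951) - K = (24478 - 23177)/(-4239 + 1951) - 1*27522 = 1301/(-2288) - 27522 = 1301*(-1/2288) - 27522 = -1301/2288 - 27522 = -62971637/2288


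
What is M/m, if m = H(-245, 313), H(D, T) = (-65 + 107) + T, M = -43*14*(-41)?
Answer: 24682/355 ≈ 69.527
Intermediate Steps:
M = 24682 (M = -602*(-41) = 24682)
H(D, T) = 42 + T
m = 355 (m = 42 + 313 = 355)
M/m = 24682/355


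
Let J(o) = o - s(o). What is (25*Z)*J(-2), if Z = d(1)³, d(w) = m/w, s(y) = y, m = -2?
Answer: 0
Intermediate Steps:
d(w) = -2/w
J(o) = 0 (J(o) = o - o = 0)
Z = -8 (Z = (-2/1)³ = (-2*1)³ = (-2)³ = -8)
(25*Z)*J(-2) = (25*(-8))*0 = -200*0 = 0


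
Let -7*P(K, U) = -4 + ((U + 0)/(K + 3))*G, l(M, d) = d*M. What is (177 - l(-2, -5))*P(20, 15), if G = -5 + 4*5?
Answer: -3173/23 ≈ -137.96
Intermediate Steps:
l(M, d) = M*d
G = 15 (G = -5 + 20 = 15)
P(K, U) = 4/7 - 15*U/(7*(3 + K)) (P(K, U) = -(-4 + ((U + 0)/(K + 3))*15)/7 = -(-4 + (U/(3 + K))*15)/7 = -(-4 + 15*U/(3 + K))/7 = 4/7 - 15*U/(7*(3 + K)))
(177 - l(-2, -5))*P(20, 15) = (177 - (-2)*(-5))*((12 - 15*15 + 4*20)/(7*(3 + 20))) = (177 - 1*10)*((1/7)*(12 - 225 + 80)/23) = (177 - 10)*((1/7)*(1/23)*(-133)) = 167*(-19/23) = -3173/23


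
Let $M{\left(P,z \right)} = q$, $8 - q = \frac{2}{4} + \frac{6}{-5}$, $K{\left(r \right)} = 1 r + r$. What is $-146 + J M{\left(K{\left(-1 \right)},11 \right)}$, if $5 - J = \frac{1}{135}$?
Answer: $- \frac{23077}{225} \approx -102.56$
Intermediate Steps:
$K{\left(r \right)} = 2 r$ ($K{\left(r \right)} = r + r = 2 r$)
$q = \frac{87}{10}$ ($q = 8 - \left(\frac{2}{4} + \frac{6}{-5}\right) = 8 - \left(2 \cdot \frac{1}{4} + 6 \left(- \frac{1}{5}\right)\right) = 8 - \left(\frac{1}{2} - \frac{6}{5}\right) = 8 - - \frac{7}{10} = 8 + \frac{7}{10} = \frac{87}{10} \approx 8.7$)
$J = \frac{674}{135}$ ($J = 5 - \frac{1}{135} = \frac{674}{135} \approx 4.9926$)
$M{\left(P,z \right)} = \frac{87}{10}$
$-146 + J M{\left(K{\left(-1 \right)},11 \right)} = -146 + \frac{674}{135} \cdot \frac{87}{10} = -146 + \frac{9773}{225} = - \frac{23077}{225}$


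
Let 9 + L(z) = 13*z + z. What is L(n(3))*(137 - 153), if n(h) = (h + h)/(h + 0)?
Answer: -304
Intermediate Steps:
n(h) = 2 (n(h) = (2*h)/h = 2)
L(z) = -9 + 14*z (L(z) = -9 + (13*z + z) = -9 + 14*z)
L(n(3))*(137 - 153) = (-9 + 14*2)*(137 - 153) = (-9 + 28)*(-16) = 19*(-16) = -304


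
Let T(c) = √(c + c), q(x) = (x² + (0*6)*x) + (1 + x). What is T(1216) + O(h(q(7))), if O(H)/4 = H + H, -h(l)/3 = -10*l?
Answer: 13680 + 8*√38 ≈ 13729.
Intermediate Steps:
q(x) = 1 + x + x² (q(x) = (x² + 0*x) + (1 + x) = (x² + 0) + (1 + x) = x² + (1 + x) = 1 + x + x²)
T(c) = √2*√c (T(c) = √(2*c) = √2*√c)
h(l) = 30*l (h(l) = -(-30)*l = 30*l)
O(H) = 8*H (O(H) = 4*(H + H) = 4*(2*H) = 8*H)
T(1216) + O(h(q(7))) = √2*√1216 + 8*(30*(1 + 7 + 7²)) = √2*(8*√19) + 8*(30*(1 + 7 + 49)) = 8*√38 + 8*(30*57) = 8*√38 + 8*1710 = 8*√38 + 13680 = 13680 + 8*√38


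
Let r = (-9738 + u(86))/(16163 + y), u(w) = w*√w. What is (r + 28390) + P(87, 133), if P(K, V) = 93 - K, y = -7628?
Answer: 80783374/2845 + 86*√86/8535 ≈ 28395.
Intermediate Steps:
u(w) = w^(3/2)
r = -3246/2845 + 86*√86/8535 (r = (-9738 + 86^(3/2))/(16163 - 7628) = (-9738 + 86*√86)/8535 = (-9738 + 86*√86)*(1/8535) = -3246/2845 + 86*√86/8535 ≈ -1.0475)
(r + 28390) + P(87, 133) = ((-3246/2845 + 86*√86/8535) + 28390) + (93 - 1*87) = (80766304/2845 + 86*√86/8535) + (93 - 87) = (80766304/2845 + 86*√86/8535) + 6 = 80783374/2845 + 86*√86/8535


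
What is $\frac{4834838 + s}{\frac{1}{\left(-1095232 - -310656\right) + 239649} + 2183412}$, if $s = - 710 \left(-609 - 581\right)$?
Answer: $\frac{3095042589126}{1189800150923} \approx 2.6013$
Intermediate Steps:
$s = 844900$ ($s = \left(-710\right) \left(-1190\right) = 844900$)
$\frac{4834838 + s}{\frac{1}{\left(-1095232 - -310656\right) + 239649} + 2183412} = \frac{4834838 + 844900}{\frac{1}{\left(-1095232 - -310656\right) + 239649} + 2183412} = \frac{5679738}{\frac{1}{\left(-1095232 + 310656\right) + 239649} + 2183412} = \frac{5679738}{\frac{1}{-784576 + 239649} + 2183412} = \frac{5679738}{\frac{1}{-544927} + 2183412} = \frac{5679738}{- \frac{1}{544927} + 2183412} = \frac{5679738}{\frac{1189800150923}{544927}} = 5679738 \cdot \frac{544927}{1189800150923} = \frac{3095042589126}{1189800150923}$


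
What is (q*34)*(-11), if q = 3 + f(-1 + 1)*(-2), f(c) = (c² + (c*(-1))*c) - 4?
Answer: -4114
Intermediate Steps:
f(c) = -4 (f(c) = (c² + (-c)*c) - 4 = (c² - c²) - 4 = 0 - 4 = -4)
q = 11 (q = 3 - 4*(-2) = 3 + 8 = 11)
(q*34)*(-11) = (11*34)*(-11) = 374*(-11) = -4114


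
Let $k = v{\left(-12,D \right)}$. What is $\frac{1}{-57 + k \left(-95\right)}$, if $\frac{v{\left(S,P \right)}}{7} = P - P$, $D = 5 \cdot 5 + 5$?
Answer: $- \frac{1}{57} \approx -0.017544$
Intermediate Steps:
$D = 30$ ($D = 25 + 5 = 30$)
$v{\left(S,P \right)} = 0$ ($v{\left(S,P \right)} = 7 \left(P - P\right) = 7 \cdot 0 = 0$)
$k = 0$
$\frac{1}{-57 + k \left(-95\right)} = \frac{1}{-57 + 0 \left(-95\right)} = \frac{1}{-57 + 0} = \frac{1}{-57} = - \frac{1}{57}$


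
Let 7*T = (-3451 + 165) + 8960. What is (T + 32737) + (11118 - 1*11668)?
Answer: 230983/7 ≈ 32998.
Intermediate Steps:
T = 5674/7 (T = ((-3451 + 165) + 8960)/7 = (-3286 + 8960)/7 = (⅐)*5674 = 5674/7 ≈ 810.57)
(T + 32737) + (11118 - 1*11668) = (5674/7 + 32737) + (11118 - 1*11668) = 234833/7 + (11118 - 11668) = 234833/7 - 550 = 230983/7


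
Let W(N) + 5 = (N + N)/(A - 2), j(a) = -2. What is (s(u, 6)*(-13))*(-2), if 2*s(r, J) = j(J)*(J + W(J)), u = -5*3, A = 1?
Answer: 286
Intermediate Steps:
u = -15
W(N) = -5 - 2*N (W(N) = -5 + (N + N)/(1 - 2) = -5 + (2*N)/(-1) = -5 + (2*N)*(-1) = -5 - 2*N)
s(r, J) = 5 + J (s(r, J) = (-2*(J + (-5 - 2*J)))/2 = (-2*(-5 - J))/2 = (10 + 2*J)/2 = 5 + J)
(s(u, 6)*(-13))*(-2) = ((5 + 6)*(-13))*(-2) = (11*(-13))*(-2) = -143*(-2) = 286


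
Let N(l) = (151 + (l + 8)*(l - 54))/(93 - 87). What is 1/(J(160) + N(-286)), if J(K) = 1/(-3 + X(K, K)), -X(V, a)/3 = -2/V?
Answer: 474/7478849 ≈ 6.3379e-5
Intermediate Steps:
X(V, a) = 6/V (X(V, a) = -(-6)/V = 6/V)
N(l) = 151/6 + (-54 + l)*(8 + l)/6 (N(l) = (151 + (8 + l)*(-54 + l))/6 = (151 + (-54 + l)*(8 + l))*(⅙) = 151/6 + (-54 + l)*(8 + l)/6)
J(K) = 1/(-3 + 6/K)
1/(J(160) + N(-286)) = 1/(-1*160/(-6 + 3*160) + (-281/6 - 23/3*(-286) + (⅙)*(-286)²)) = 1/(-1*160/(-6 + 480) + (-281/6 + 6578/3 + (⅙)*81796)) = 1/(-1*160/474 + (-281/6 + 6578/3 + 40898/3)) = 1/(-1*160*1/474 + 31557/2) = 1/(-80/237 + 31557/2) = 1/(7478849/474) = 474/7478849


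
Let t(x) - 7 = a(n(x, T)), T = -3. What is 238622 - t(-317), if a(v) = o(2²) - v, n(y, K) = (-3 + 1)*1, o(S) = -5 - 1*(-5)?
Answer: 238613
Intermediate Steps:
o(S) = 0 (o(S) = -5 + 5 = 0)
n(y, K) = -2 (n(y, K) = -2*1 = -2)
a(v) = -v (a(v) = 0 - v = -v)
t(x) = 9 (t(x) = 7 - 1*(-2) = 7 + 2 = 9)
238622 - t(-317) = 238622 - 1*9 = 238622 - 9 = 238613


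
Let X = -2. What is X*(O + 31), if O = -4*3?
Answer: -38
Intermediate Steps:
O = -12
X*(O + 31) = -2*(-12 + 31) = -2*19 = -38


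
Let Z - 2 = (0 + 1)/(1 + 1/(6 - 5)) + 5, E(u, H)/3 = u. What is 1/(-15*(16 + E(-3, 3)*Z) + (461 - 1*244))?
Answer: 2/1979 ≈ 0.0010106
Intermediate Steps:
E(u, H) = 3*u
Z = 15/2 (Z = 2 + ((0 + 1)/(1 + 1/(6 - 5)) + 5) = 2 + (1/(1 + 1/1) + 5) = 2 + (1/(1 + 1) + 5) = 2 + (1/2 + 5) = 2 + (1*(½) + 5) = 2 + (½ + 5) = 2 + 11/2 = 15/2 ≈ 7.5000)
1/(-15*(16 + E(-3, 3)*Z) + (461 - 1*244)) = 1/(-15*(16 + (3*(-3))*(15/2)) + (461 - 1*244)) = 1/(-15*(16 - 9*15/2) + (461 - 244)) = 1/(-15*(16 - 135/2) + 217) = 1/(-15*(-103/2) + 217) = 1/(1545/2 + 217) = 1/(1979/2) = 2/1979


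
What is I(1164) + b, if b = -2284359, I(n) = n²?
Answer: -929463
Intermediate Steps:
I(1164) + b = 1164² - 2284359 = 1354896 - 2284359 = -929463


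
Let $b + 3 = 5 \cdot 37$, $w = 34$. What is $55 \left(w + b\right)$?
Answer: $11880$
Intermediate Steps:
$b = 182$ ($b = -3 + 5 \cdot 37 = -3 + 185 = 182$)
$55 \left(w + b\right) = 55 \left(34 + 182\right) = 55 \cdot 216 = 11880$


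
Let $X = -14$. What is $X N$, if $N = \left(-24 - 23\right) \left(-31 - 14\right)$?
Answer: $-29610$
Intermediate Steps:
$N = 2115$ ($N = \left(-47\right) \left(-45\right) = 2115$)
$X N = \left(-14\right) 2115 = -29610$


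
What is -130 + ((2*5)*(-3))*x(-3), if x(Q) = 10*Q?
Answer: 770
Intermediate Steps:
-130 + ((2*5)*(-3))*x(-3) = -130 + ((2*5)*(-3))*(10*(-3)) = -130 + (10*(-3))*(-30) = -130 - 30*(-30) = -130 + 900 = 770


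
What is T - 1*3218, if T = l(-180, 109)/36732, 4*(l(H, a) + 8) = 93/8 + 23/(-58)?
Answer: -109692923347/34087296 ≈ -3218.0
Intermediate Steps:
l(H, a) = -4819/928 (l(H, a) = -8 + (93/8 + 23/(-58))/4 = -8 + (93*(1/8) + 23*(-1/58))/4 = -8 + (93/8 - 23/58)/4 = -8 + (1/4)*(2605/232) = -8 + 2605/928 = -4819/928)
T = -4819/34087296 (T = -4819/928/36732 = -4819/928*1/36732 = -4819/34087296 ≈ -0.00014137)
T - 1*3218 = -4819/34087296 - 1*3218 = -4819/34087296 - 3218 = -109692923347/34087296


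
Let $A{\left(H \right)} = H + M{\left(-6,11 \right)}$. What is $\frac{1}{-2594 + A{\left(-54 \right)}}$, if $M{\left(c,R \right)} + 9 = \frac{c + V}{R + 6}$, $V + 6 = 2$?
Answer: $- \frac{17}{45179} \approx -0.00037628$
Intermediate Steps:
$V = -4$ ($V = -6 + 2 = -4$)
$M{\left(c,R \right)} = -9 + \frac{-4 + c}{6 + R}$ ($M{\left(c,R \right)} = -9 + \frac{c - 4}{R + 6} = -9 + \frac{-4 + c}{6 + R}$)
$A{\left(H \right)} = - \frac{163}{17} + H$ ($A{\left(H \right)} = H + \frac{-58 - 6 - 99}{6 + 11} = H + \frac{-58 - 6 - 99}{17} = H + \frac{1}{17} \left(-163\right) = H - \frac{163}{17} = - \frac{163}{17} + H$)
$\frac{1}{-2594 + A{\left(-54 \right)}} = \frac{1}{-2594 - \frac{1081}{17}} = \frac{1}{- \frac{45179}{17}} = - \frac{17}{45179}$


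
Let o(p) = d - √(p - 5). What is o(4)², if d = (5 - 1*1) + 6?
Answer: (10 - I)² ≈ 99.0 - 20.0*I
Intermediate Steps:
d = 10 (d = (5 - 1) + 6 = 4 + 6 = 10)
o(p) = 10 - √(-5 + p) (o(p) = 10 - √(p - 5) = 10 - √(-5 + p))
o(4)² = (10 - √(-5 + 4))² = (10 - √(-1))² = (10 - I)²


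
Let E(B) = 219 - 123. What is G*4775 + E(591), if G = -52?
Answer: -248204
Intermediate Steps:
E(B) = 96
G*4775 + E(591) = -52*4775 + 96 = -248300 + 96 = -248204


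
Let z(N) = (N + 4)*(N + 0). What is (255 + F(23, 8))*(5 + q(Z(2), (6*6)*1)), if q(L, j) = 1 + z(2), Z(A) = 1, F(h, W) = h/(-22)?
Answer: 50283/11 ≈ 4571.2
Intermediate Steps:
F(h, W) = -h/22 (F(h, W) = h*(-1/22) = -h/22)
z(N) = N*(4 + N) (z(N) = (4 + N)*N = N*(4 + N))
q(L, j) = 13 (q(L, j) = 1 + 2*(4 + 2) = 1 + 2*6 = 1 + 12 = 13)
(255 + F(23, 8))*(5 + q(Z(2), (6*6)*1)) = (255 - 1/22*23)*(5 + 13) = (255 - 23/22)*18 = (5587/22)*18 = 50283/11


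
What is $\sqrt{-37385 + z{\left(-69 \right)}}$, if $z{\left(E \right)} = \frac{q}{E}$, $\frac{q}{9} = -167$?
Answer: $\frac{i \sqrt{19765142}}{23} \approx 193.3 i$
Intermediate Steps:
$q = -1503$ ($q = 9 \left(-167\right) = -1503$)
$z{\left(E \right)} = - \frac{1503}{E}$
$\sqrt{-37385 + z{\left(-69 \right)}} = \sqrt{-37385 - \frac{1503}{-69}} = \sqrt{-37385 - - \frac{501}{23}} = \sqrt{-37385 + \frac{501}{23}} = \sqrt{- \frac{859354}{23}} = \frac{i \sqrt{19765142}}{23}$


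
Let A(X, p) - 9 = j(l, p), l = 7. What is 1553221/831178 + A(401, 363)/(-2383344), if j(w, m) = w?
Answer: 3169389257/1696047174 ≈ 1.8687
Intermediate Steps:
A(X, p) = 16 (A(X, p) = 9 + 7 = 16)
1553221/831178 + A(401, 363)/(-2383344) = 1553221/831178 + 16/(-2383344) = 1553221*(1/831178) + 16*(-1/2383344) = 21277/11386 - 1/148959 = 3169389257/1696047174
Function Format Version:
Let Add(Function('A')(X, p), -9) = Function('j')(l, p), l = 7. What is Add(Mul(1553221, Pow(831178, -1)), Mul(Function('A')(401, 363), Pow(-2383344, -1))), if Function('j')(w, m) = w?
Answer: Rational(3169389257, 1696047174) ≈ 1.8687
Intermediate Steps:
Function('A')(X, p) = 16 (Function('A')(X, p) = Add(9, 7) = 16)
Add(Mul(1553221, Pow(831178, -1)), Mul(Function('A')(401, 363), Pow(-2383344, -1))) = Add(Mul(1553221, Pow(831178, -1)), Mul(16, Pow(-2383344, -1))) = Add(Mul(1553221, Rational(1, 831178)), Mul(16, Rational(-1, 2383344))) = Add(Rational(21277, 11386), Rational(-1, 148959)) = Rational(3169389257, 1696047174)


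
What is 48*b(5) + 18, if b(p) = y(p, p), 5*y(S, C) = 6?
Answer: 378/5 ≈ 75.600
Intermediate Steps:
y(S, C) = 6/5 (y(S, C) = (⅕)*6 = 6/5)
b(p) = 6/5
48*b(5) + 18 = 48*(6/5) + 18 = 288/5 + 18 = 378/5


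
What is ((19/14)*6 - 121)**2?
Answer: 624100/49 ≈ 12737.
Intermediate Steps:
((19/14)*6 - 121)**2 = (57/7 - 121)**2 = (-790/7)**2 = 624100/49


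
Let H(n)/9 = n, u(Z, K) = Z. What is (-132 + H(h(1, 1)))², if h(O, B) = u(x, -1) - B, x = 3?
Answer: 12996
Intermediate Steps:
h(O, B) = 3 - B
H(n) = 9*n
(-132 + H(h(1, 1)))² = (-132 + 9*(3 - 1*1))² = (-132 + 9*(3 - 1))² = (-132 + 9*2)² = (-132 + 18)² = (-114)² = 12996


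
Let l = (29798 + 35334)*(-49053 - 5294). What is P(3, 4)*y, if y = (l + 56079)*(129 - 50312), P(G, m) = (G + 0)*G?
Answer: 1598682567228075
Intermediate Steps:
P(G, m) = G² (P(G, m) = G*G = G²)
l = -3539728804 (l = 65132*(-54347) = -3539728804)
y = 177631396358675 (y = (-3539728804 + 56079)*(129 - 50312) = -3539672725*(-50183) = 177631396358675)
P(3, 4)*y = 3²*177631396358675 = 9*177631396358675 = 1598682567228075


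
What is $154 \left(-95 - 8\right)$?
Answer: $-15862$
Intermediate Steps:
$154 \left(-95 - 8\right) = 154 \left(-103\right) = -15862$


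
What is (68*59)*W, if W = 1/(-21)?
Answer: -4012/21 ≈ -191.05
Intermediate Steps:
W = -1/21 ≈ -0.047619
(68*59)*W = (68*59)*(-1/21) = 4012*(-1/21) = -4012/21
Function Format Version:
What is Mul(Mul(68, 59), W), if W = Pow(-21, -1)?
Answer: Rational(-4012, 21) ≈ -191.05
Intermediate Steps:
W = Rational(-1, 21) ≈ -0.047619
Mul(Mul(68, 59), W) = Mul(Mul(68, 59), Rational(-1, 21)) = Mul(4012, Rational(-1, 21)) = Rational(-4012, 21)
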